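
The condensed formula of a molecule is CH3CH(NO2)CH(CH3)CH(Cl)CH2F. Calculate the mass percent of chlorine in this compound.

19.31%

Atom tally by fragment:
  CH3 → C:1 H:3
  CH(NO2) → C:1 H:1 N:1 O:2
  CH(CH3) → C:2 H:4
  CH(Cl) → C:1 H:1 Cl:1
  CH2F → C:1 H:2 F:1
Element totals:
  C: 6
  H: 11
  Cl: 1
  F: 1
  N: 1
  O: 2
Molecular formula: C6H11ClFNO2.
Molar mass = 183.607 g/mol.
Mass from Cl: 1 × 35.45 = 35.450 g/mol.
%Cl = 35.450 / 183.607 × 100 = 19.31%.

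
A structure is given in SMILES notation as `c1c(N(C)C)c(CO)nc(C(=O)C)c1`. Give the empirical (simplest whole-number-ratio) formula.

C5H7NO

Atom tally by fragment:
  pyridine ring core → C:5 H:5 N:1
  (− 3 ring H displaced by substituents)
  + N(CH3)2 → N:1 C:2 H:6
  + CH2OH → C:1 H:3 O:1
  + COCH3 → C:2 H:3 O:1
Element totals:
  C: 10
  H: 14
  N: 2
  O: 2
Molecular formula: C10H14N2O2.
gcd of subscripts = 2; dividing each by 2:
  C: 10/2 = 5
  H: 14/2 = 7
  N: 2/2 = 1
  O: 2/2 = 1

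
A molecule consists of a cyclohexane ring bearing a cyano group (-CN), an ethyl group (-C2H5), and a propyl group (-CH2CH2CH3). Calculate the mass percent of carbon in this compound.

Atom tally by fragment:
  cyclohexane ring core → C:6 H:12
  (− 3 ring H displaced by substituents)
  + CN → C:1 N:1
  + C2H5 → C:2 H:5
  + CH2CH2CH3 → C:3 H:7
Element totals:
  C: 12
  H: 21
  N: 1
Molecular formula: C12H21N.
Molar mass = 179.307 g/mol.
Mass from C: 12 × 12.011 = 144.132 g/mol.
%C = 144.132 / 179.307 × 100 = 80.38%.

80.38%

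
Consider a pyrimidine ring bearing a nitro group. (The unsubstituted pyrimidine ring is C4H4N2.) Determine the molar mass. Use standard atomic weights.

Atom tally by fragment:
  pyrimidine ring core → C:4 H:4 N:2
  (− 1 ring H displaced by substituents)
  + NO2 → N:1 O:2
Element totals:
  C: 4
  H: 3
  N: 3
  O: 2
Molecular formula: C4H3N3O2.
  M = 4(12.011) + 3(1.008) + 3(14.007) + 2(15.999)
    = 48.044 + 3.024 + 42.021 + 31.998 = 125.087

125.09 g/mol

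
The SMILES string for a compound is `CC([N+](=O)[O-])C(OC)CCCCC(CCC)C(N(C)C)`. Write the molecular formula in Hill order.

C15H32N2O3

Atom tally by fragment:
  CH3 → C:1 H:3
  CH(NO2) → C:1 H:1 N:1 O:2
  CH(OCH3) → C:2 H:4 O:1
  CH2 → C:1 H:2
  CH2 → C:1 H:2
  CH2 → C:1 H:2
  CH2 → C:1 H:2
  CH(CH2CH2CH3) → C:4 H:8
  CH2N(CH3)2 → C:3 H:8 N:1
Element totals:
  C: 15
  H: 32
  N: 2
  O: 3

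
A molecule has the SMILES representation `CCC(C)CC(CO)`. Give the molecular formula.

Atom tally by fragment:
  CH3 → C:1 H:3
  CH2 → C:1 H:2
  CH(CH3) → C:2 H:4
  CH2 → C:1 H:2
  CH2CH2OH → C:2 H:5 O:1
Element totals:
  C: 7
  H: 16
  O: 1

C7H16O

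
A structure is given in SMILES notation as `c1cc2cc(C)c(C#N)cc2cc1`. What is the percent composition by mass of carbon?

86.20%

Atom tally by fragment:
  naphthalene ring system core → C:10 H:8
  (− 2 ring H displaced by substituents)
  + CH3 → C:1 H:3
  + CN → C:1 N:1
Element totals:
  C: 12
  H: 9
  N: 1
Molecular formula: C12H9N.
Molar mass = 167.211 g/mol.
Mass from C: 12 × 12.011 = 144.132 g/mol.
%C = 144.132 / 167.211 × 100 = 86.20%.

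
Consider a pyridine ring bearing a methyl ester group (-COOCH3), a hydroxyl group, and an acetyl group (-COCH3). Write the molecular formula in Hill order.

C9H9NO4

Atom tally by fragment:
  pyridine ring core → C:5 H:5 N:1
  (− 3 ring H displaced by substituents)
  + COOCH3 → C:2 H:3 O:2
  + OH → O:1 H:1
  + COCH3 → C:2 H:3 O:1
Element totals:
  C: 9
  H: 9
  N: 1
  O: 4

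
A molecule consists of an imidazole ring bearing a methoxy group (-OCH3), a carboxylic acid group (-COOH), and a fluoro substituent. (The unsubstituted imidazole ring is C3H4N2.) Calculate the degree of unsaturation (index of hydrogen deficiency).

Atom tally by fragment:
  imidazole ring core → C:3 H:4 N:2
  (− 3 ring H displaced by substituents)
  + OCH3 → C:1 H:3 O:1
  + COOH → C:1 H:1 O:2
  + F → F:1
Element totals:
  C: 5
  H: 5
  F: 1
  N: 2
  O: 3
Molecular formula: C5H5FN2O3.
DoU = (2C + 2 + N − H − X) / 2 = (2·5 + 2 + 2 − 5 − 1) / 2 = 4.

4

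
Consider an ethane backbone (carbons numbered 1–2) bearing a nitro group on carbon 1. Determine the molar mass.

75.07 g/mol

Atom tally by fragment:
  O2NCH2 → C:1 H:2 N:1 O:2
  CH3 → C:1 H:3
Element totals:
  C: 2
  H: 5
  N: 1
  O: 2
Molecular formula: C2H5NO2.
  M = 2(12.011) + 5(1.008) + 14.007 + 2(15.999)
    = 24.022 + 5.040 + 14.007 + 31.998 = 75.067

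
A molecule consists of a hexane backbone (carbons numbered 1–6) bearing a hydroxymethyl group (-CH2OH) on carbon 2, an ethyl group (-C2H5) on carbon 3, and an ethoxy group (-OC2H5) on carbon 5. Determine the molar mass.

188.31 g/mol

Atom tally by fragment:
  CH3 → C:1 H:3
  CH(CH2OH) → C:2 H:4 O:1
  CH(C2H5) → C:3 H:6
  CH2 → C:1 H:2
  CH(OC2H5) → C:3 H:6 O:1
  CH3 → C:1 H:3
Element totals:
  C: 11
  H: 24
  O: 2
Molecular formula: C11H24O2.
  M = 11(12.011) + 24(1.008) + 2(15.999)
    = 132.121 + 24.192 + 31.998 = 188.311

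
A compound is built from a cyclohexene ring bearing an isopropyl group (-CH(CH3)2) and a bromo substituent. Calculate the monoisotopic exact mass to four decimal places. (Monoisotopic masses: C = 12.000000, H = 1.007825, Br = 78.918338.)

202.0357

Atom tally by fragment:
  cyclohexene ring core → C:6 H:10
  (− 2 ring H displaced by substituents)
  + CH(CH3)2 → C:3 H:7
  + Br → Br:1
Element totals:
  C: 9
  H: 15
  Br: 1
Molecular formula: C9H15Br.
  M = 9(12.0) + 15(1.007825) + 78.918338
    = 108.000000 + 15.117375 + 78.918338 = 202.035713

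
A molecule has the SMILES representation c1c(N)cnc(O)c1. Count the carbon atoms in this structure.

Atom tally by fragment:
  pyridine ring core → C:5 H:5 N:1
  (− 2 ring H displaced by substituents)
  + NH2 → N:1 H:2
  + OH → O:1 H:1
Element totals:
  C: 5
  H: 6
  N: 2
  O: 1

5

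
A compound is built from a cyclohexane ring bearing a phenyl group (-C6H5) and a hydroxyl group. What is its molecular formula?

C12H16O

Atom tally by fragment:
  cyclohexane ring core → C:6 H:12
  (− 2 ring H displaced by substituents)
  + C6H5 → C:6 H:5
  + OH → O:1 H:1
Element totals:
  C: 12
  H: 16
  O: 1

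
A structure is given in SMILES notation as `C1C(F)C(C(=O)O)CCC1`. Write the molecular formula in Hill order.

C7H11FO2

Atom tally by fragment:
  cyclohexane ring core → C:6 H:12
  (− 2 ring H displaced by substituents)
  + F → F:1
  + COOH → C:1 H:1 O:2
Element totals:
  C: 7
  H: 11
  F: 1
  O: 2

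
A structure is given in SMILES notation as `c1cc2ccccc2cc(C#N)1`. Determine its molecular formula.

C11H7N

Atom tally by fragment:
  naphthalene ring system core → C:10 H:8
  (− 1 ring H displaced by substituents)
  + CN → C:1 N:1
Element totals:
  C: 11
  H: 7
  N: 1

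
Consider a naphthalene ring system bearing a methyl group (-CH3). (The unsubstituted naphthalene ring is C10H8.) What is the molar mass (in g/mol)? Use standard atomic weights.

142.20 g/mol

Atom tally by fragment:
  naphthalene ring system core → C:10 H:8
  (− 1 ring H displaced by substituents)
  + CH3 → C:1 H:3
Element totals:
  C: 11
  H: 10
Molecular formula: C11H10.
  M = 11(12.011) + 10(1.008)
    = 132.121 + 10.080 = 142.201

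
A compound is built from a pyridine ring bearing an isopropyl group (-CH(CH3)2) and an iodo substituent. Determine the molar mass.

Atom tally by fragment:
  pyridine ring core → C:5 H:5 N:1
  (− 2 ring H displaced by substituents)
  + CH(CH3)2 → C:3 H:7
  + I → I:1
Element totals:
  C: 8
  H: 10
  I: 1
  N: 1
Molecular formula: C8H10IN.
  M = 8(12.011) + 10(1.008) + 126.904 + 14.007
    = 96.088 + 10.080 + 126.904 + 14.007 = 247.079

247.08 g/mol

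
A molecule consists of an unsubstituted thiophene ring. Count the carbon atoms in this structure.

4

Atom tally by fragment:
  thiophene ring core → C:4 H:4 S:1
Element totals:
  C: 4
  H: 4
  S: 1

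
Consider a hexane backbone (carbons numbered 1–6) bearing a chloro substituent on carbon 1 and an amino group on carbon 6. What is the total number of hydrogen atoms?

14

Atom tally by fragment:
  ClCH2 → C:1 H:2 Cl:1
  CH2 → C:1 H:2
  CH2 → C:1 H:2
  CH2 → C:1 H:2
  CH2 → C:1 H:2
  CH2NH2 → C:1 H:4 N:1
Element totals:
  C: 6
  H: 14
  Cl: 1
  N: 1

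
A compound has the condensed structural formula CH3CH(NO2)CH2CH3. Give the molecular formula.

C4H9NO2

Atom tally by fragment:
  CH3 → C:1 H:3
  CH(NO2) → C:1 H:1 N:1 O:2
  CH2 → C:1 H:2
  CH3 → C:1 H:3
Element totals:
  C: 4
  H: 9
  N: 1
  O: 2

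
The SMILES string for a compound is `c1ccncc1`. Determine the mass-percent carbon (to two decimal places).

75.92%

Atom tally by fragment:
  pyridine ring core → C:5 H:5 N:1
Element totals:
  C: 5
  H: 5
  N: 1
Molecular formula: C5H5N.
Molar mass = 79.102 g/mol.
Mass from C: 5 × 12.011 = 60.055 g/mol.
%C = 60.055 / 79.102 × 100 = 75.92%.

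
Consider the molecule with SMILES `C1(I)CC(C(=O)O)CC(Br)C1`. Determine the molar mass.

332.96 g/mol

Atom tally by fragment:
  cyclohexane ring core → C:6 H:12
  (− 3 ring H displaced by substituents)
  + I → I:1
  + COOH → C:1 H:1 O:2
  + Br → Br:1
Element totals:
  C: 7
  H: 10
  Br: 1
  I: 1
  O: 2
Molecular formula: C7H10BrIO2.
  M = 7(12.011) + 10(1.008) + 79.904 + 126.904 + 2(15.999)
    = 84.077 + 10.080 + 79.904 + 126.904 + 31.998 = 332.963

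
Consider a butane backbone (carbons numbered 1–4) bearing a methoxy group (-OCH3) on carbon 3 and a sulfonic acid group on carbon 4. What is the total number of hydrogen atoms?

12

Atom tally by fragment:
  CH3 → C:1 H:3
  CH2 → C:1 H:2
  CH(OCH3) → C:2 H:4 O:1
  CH2SO3H → C:1 H:3 S:1 O:3
Element totals:
  C: 5
  H: 12
  O: 4
  S: 1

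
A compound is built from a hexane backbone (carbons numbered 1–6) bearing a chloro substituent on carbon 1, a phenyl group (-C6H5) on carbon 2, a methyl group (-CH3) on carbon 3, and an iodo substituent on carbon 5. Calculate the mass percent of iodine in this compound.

37.70%

Atom tally by fragment:
  ClCH2 → C:1 H:2 Cl:1
  CH(C6H5) → C:7 H:6
  CH(CH3) → C:2 H:4
  CH2 → C:1 H:2
  CH(I) → C:1 H:1 I:1
  CH3 → C:1 H:3
Element totals:
  C: 13
  H: 18
  Cl: 1
  I: 1
Molecular formula: C13H18ClI.
Molar mass = 336.641 g/mol.
Mass from I: 1 × 126.904 = 126.904 g/mol.
%I = 126.904 / 336.641 × 100 = 37.70%.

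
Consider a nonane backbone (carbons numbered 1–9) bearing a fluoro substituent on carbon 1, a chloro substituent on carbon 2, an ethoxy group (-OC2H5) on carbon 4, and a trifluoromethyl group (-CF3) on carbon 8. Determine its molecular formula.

C12H21ClF4O

Atom tally by fragment:
  FCH2 → C:1 H:2 F:1
  CH(Cl) → C:1 H:1 Cl:1
  CH2 → C:1 H:2
  CH(OC2H5) → C:3 H:6 O:1
  CH2 → C:1 H:2
  CH2 → C:1 H:2
  CH2 → C:1 H:2
  CH(CF3) → C:2 H:1 F:3
  CH3 → C:1 H:3
Element totals:
  C: 12
  H: 21
  Cl: 1
  F: 4
  O: 1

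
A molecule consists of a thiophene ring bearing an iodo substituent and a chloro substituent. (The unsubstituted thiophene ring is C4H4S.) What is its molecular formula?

C4H2ClIS

Atom tally by fragment:
  thiophene ring core → C:4 H:4 S:1
  (− 2 ring H displaced by substituents)
  + I → I:1
  + Cl → Cl:1
Element totals:
  C: 4
  H: 2
  Cl: 1
  I: 1
  S: 1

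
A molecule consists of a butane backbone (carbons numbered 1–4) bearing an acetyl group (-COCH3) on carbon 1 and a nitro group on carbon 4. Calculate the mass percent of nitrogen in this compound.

Atom tally by fragment:
  CH3COCH2 → C:3 H:5 O:1
  CH2 → C:1 H:2
  CH2 → C:1 H:2
  CH2NO2 → C:1 H:2 N:1 O:2
Element totals:
  C: 6
  H: 11
  N: 1
  O: 3
Molecular formula: C6H11NO3.
Molar mass = 145.158 g/mol.
Mass from N: 1 × 14.007 = 14.007 g/mol.
%N = 14.007 / 145.158 × 100 = 9.65%.

9.65%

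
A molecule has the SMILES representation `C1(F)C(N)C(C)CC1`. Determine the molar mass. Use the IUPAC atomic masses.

117.17 g/mol

Atom tally by fragment:
  cyclopentane ring core → C:5 H:10
  (− 3 ring H displaced by substituents)
  + F → F:1
  + NH2 → N:1 H:2
  + CH3 → C:1 H:3
Element totals:
  C: 6
  H: 12
  F: 1
  N: 1
Molecular formula: C6H12FN.
  M = 6(12.011) + 12(1.008) + 18.998 + 14.007
    = 72.066 + 12.096 + 18.998 + 14.007 = 117.167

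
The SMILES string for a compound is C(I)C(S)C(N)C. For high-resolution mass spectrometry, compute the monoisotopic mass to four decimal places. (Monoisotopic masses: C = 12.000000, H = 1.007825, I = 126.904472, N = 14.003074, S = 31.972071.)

230.9579

Atom tally by fragment:
  ICH2 → C:1 H:2 I:1
  CH(SH) → C:1 H:2 S:1
  CH(NH2) → C:1 H:3 N:1
  CH3 → C:1 H:3
Element totals:
  C: 4
  H: 10
  I: 1
  N: 1
  S: 1
Molecular formula: C4H10INS.
  M = 4(12.0) + 10(1.007825) + 126.904472 + 14.003074 + 31.972071
    = 48.000000 + 10.078250 + 126.904472 + 14.003074 + 31.972071 = 230.957867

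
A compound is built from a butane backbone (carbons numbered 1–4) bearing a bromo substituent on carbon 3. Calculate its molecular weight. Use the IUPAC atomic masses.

137.02 g/mol

Atom tally by fragment:
  CH3 → C:1 H:3
  CH2 → C:1 H:2
  CH(Br) → C:1 H:1 Br:1
  CH3 → C:1 H:3
Element totals:
  C: 4
  H: 9
  Br: 1
Molecular formula: C4H9Br.
  M = 4(12.011) + 9(1.008) + 79.904
    = 48.044 + 9.072 + 79.904 = 137.020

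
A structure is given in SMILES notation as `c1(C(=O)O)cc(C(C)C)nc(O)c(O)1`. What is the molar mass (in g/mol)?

Atom tally by fragment:
  pyridine ring core → C:5 H:5 N:1
  (− 4 ring H displaced by substituents)
  + COOH → C:1 H:1 O:2
  + CH(CH3)2 → C:3 H:7
  + OH → O:1 H:1
  + OH → O:1 H:1
Element totals:
  C: 9
  H: 11
  N: 1
  O: 4
Molecular formula: C9H11NO4.
  M = 9(12.011) + 11(1.008) + 14.007 + 4(15.999)
    = 108.099 + 11.088 + 14.007 + 63.996 = 197.190

197.19 g/mol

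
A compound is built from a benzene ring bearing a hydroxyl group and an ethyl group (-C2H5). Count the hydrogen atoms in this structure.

Atom tally by fragment:
  benzene ring core → C:6 H:6
  (− 2 ring H displaced by substituents)
  + OH → O:1 H:1
  + C2H5 → C:2 H:5
Element totals:
  C: 8
  H: 10
  O: 1

10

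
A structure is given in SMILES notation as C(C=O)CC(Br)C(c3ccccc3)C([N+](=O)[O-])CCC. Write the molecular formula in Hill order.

C15H20BrNO3

Atom tally by fragment:
  OHCCH2 → C:2 H:3 O:1
  CH2 → C:1 H:2
  CH(Br) → C:1 H:1 Br:1
  CH(C6H5) → C:7 H:6
  CH(NO2) → C:1 H:1 N:1 O:2
  CH2 → C:1 H:2
  CH2 → C:1 H:2
  CH3 → C:1 H:3
Element totals:
  C: 15
  H: 20
  Br: 1
  N: 1
  O: 3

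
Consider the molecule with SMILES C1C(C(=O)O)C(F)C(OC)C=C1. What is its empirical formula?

Atom tally by fragment:
  cyclohexene ring core → C:6 H:10
  (− 3 ring H displaced by substituents)
  + COOH → C:1 H:1 O:2
  + F → F:1
  + OCH3 → C:1 H:3 O:1
Element totals:
  C: 8
  H: 11
  F: 1
  O: 3
Molecular formula: C8H11FO3.
gcd of subscripts (8, 1, 11, 3) = 1, so the empirical formula equals the molecular formula.

C8H11FO3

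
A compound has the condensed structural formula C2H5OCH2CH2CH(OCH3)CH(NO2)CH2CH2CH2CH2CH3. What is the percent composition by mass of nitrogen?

5.66%

Atom tally by fragment:
  C2H5OCH2 → C:3 H:7 O:1
  CH2 → C:1 H:2
  CH(OCH3) → C:2 H:4 O:1
  CH(NO2) → C:1 H:1 N:1 O:2
  CH2 → C:1 H:2
  CH2 → C:1 H:2
  CH2 → C:1 H:2
  CH2 → C:1 H:2
  CH3 → C:1 H:3
Element totals:
  C: 12
  H: 25
  N: 1
  O: 4
Molecular formula: C12H25NO4.
Molar mass = 247.335 g/mol.
Mass from N: 1 × 14.007 = 14.007 g/mol.
%N = 14.007 / 247.335 × 100 = 5.66%.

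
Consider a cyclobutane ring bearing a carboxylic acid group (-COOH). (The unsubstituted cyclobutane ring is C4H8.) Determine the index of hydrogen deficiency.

Atom tally by fragment:
  cyclobutane ring core → C:4 H:8
  (− 1 ring H displaced by substituents)
  + COOH → C:1 H:1 O:2
Element totals:
  C: 5
  H: 8
  O: 2
Molecular formula: C5H8O2.
DoU = (2C + 2 + N − H − X) / 2 = (2·5 + 2 + 0 − 8 − 0) / 2 = 2.

2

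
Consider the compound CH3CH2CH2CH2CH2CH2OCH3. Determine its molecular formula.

Element totals:
  C: 7
  H: 16
  O: 1

C7H16O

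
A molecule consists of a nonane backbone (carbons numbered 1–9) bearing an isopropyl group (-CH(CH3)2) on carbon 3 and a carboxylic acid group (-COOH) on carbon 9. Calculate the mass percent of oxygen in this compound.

14.93%

Atom tally by fragment:
  CH3 → C:1 H:3
  CH2 → C:1 H:2
  CH(CH(CH3)2) → C:4 H:8
  CH2 → C:1 H:2
  CH2 → C:1 H:2
  CH2 → C:1 H:2
  CH2 → C:1 H:2
  CH2 → C:1 H:2
  CH2COOH → C:2 H:3 O:2
Element totals:
  C: 13
  H: 26
  O: 2
Molecular formula: C13H26O2.
Molar mass = 214.349 g/mol.
Mass from O: 2 × 15.999 = 31.998 g/mol.
%O = 31.998 / 214.349 × 100 = 14.93%.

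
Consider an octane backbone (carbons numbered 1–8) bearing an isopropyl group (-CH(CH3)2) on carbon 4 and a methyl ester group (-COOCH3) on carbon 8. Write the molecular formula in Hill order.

Atom tally by fragment:
  CH3 → C:1 H:3
  CH2 → C:1 H:2
  CH2 → C:1 H:2
  CH(CH(CH3)2) → C:4 H:8
  CH2 → C:1 H:2
  CH2 → C:1 H:2
  CH2 → C:1 H:2
  CH2COOCH3 → C:3 H:5 O:2
Element totals:
  C: 13
  H: 26
  O: 2

C13H26O2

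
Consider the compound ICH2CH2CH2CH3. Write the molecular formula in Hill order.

C4H9I

Atom tally by fragment:
  ICH2 → C:1 H:2 I:1
  CH2 → C:1 H:2
  CH2 → C:1 H:2
  CH3 → C:1 H:3
Element totals:
  C: 4
  H: 9
  I: 1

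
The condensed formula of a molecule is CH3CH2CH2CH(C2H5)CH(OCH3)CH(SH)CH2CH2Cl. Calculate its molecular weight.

238.81 g/mol

Atom tally by fragment:
  CH3 → C:1 H:3
  CH2 → C:1 H:2
  CH2 → C:1 H:2
  CH(C2H5) → C:3 H:6
  CH(OCH3) → C:2 H:4 O:1
  CH(SH) → C:1 H:2 S:1
  CH2 → C:1 H:2
  CH2Cl → C:1 H:2 Cl:1
Element totals:
  C: 11
  H: 23
  Cl: 1
  O: 1
  S: 1
Molecular formula: C11H23ClOS.
  M = 11(12.011) + 23(1.008) + 35.45 + 15.999 + 32.06
    = 132.121 + 23.184 + 35.450 + 15.999 + 32.060 = 238.814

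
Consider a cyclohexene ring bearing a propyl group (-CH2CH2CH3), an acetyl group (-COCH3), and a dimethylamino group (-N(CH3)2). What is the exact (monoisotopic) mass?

Atom tally by fragment:
  cyclohexene ring core → C:6 H:10
  (− 3 ring H displaced by substituents)
  + CH2CH2CH3 → C:3 H:7
  + COCH3 → C:2 H:3 O:1
  + N(CH3)2 → N:1 C:2 H:6
Element totals:
  C: 13
  H: 23
  N: 1
  O: 1
Molecular formula: C13H23NO.
  M = 13(12.0) + 23(1.007825) + 14.003074 + 15.994915
    = 156.000000 + 23.179975 + 14.003074 + 15.994915 = 209.177964

209.1780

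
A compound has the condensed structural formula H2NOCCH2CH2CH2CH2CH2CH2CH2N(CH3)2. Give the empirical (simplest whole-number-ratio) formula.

Element totals:
  C: 10
  H: 22
  N: 2
  O: 1
Molecular formula: C10H22N2O.
gcd of subscripts (10, 22, 2, 1) = 1, so the empirical formula equals the molecular formula.

C10H22N2O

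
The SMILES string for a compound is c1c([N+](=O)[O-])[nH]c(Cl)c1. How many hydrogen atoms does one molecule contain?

Atom tally by fragment:
  pyrrole ring core → C:4 H:5 N:1
  (− 2 ring H displaced by substituents)
  + NO2 → N:1 O:2
  + Cl → Cl:1
Element totals:
  C: 4
  H: 3
  Cl: 1
  N: 2
  O: 2

3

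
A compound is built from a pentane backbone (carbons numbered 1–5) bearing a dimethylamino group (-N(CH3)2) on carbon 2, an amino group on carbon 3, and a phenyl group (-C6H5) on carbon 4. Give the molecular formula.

C13H22N2

Atom tally by fragment:
  CH3 → C:1 H:3
  CH(N(CH3)2) → C:3 H:7 N:1
  CH(NH2) → C:1 H:3 N:1
  CH(C6H5) → C:7 H:6
  CH3 → C:1 H:3
Element totals:
  C: 13
  H: 22
  N: 2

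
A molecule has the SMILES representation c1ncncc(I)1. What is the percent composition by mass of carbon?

Atom tally by fragment:
  pyrimidine ring core → C:4 H:4 N:2
  (− 1 ring H displaced by substituents)
  + I → I:1
Element totals:
  C: 4
  H: 3
  I: 1
  N: 2
Molecular formula: C4H3IN2.
Molar mass = 205.986 g/mol.
Mass from C: 4 × 12.011 = 48.044 g/mol.
%C = 48.044 / 205.986 × 100 = 23.32%.

23.32%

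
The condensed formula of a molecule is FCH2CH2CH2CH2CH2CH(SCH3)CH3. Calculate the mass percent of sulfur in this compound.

19.52%

Element totals:
  C: 8
  H: 17
  F: 1
  S: 1
Molecular formula: C8H17FS.
Molar mass = 164.282 g/mol.
Mass from S: 1 × 32.06 = 32.060 g/mol.
%S = 32.060 / 164.282 × 100 = 19.52%.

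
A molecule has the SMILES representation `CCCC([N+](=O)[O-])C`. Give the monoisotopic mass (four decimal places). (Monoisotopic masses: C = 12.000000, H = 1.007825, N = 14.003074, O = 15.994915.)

117.0790

Atom tally by fragment:
  CH3 → C:1 H:3
  CH2 → C:1 H:2
  CH2 → C:1 H:2
  CH(NO2) → C:1 H:1 N:1 O:2
  CH3 → C:1 H:3
Element totals:
  C: 5
  H: 11
  N: 1
  O: 2
Molecular formula: C5H11NO2.
  M = 5(12.0) + 11(1.007825) + 14.003074 + 2(15.994915)
    = 60.000000 + 11.086075 + 14.003074 + 31.989830 = 117.078979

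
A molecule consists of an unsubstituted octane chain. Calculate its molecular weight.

Atom tally by fragment:
  CH3 → C:1 H:3
  CH2 → C:1 H:2
  CH2 → C:1 H:2
  CH2 → C:1 H:2
  CH2 → C:1 H:2
  CH2 → C:1 H:2
  CH2 → C:1 H:2
  CH3 → C:1 H:3
Element totals:
  C: 8
  H: 18
Molecular formula: C8H18.
  M = 8(12.011) + 18(1.008)
    = 96.088 + 18.144 = 114.232

114.23 g/mol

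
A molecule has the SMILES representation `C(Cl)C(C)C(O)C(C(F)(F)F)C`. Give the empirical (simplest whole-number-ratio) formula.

Atom tally by fragment:
  ClCH2 → C:1 H:2 Cl:1
  CH(CH3) → C:2 H:4
  CH(OH) → C:1 H:2 O:1
  CH(CF3) → C:2 H:1 F:3
  CH3 → C:1 H:3
Element totals:
  C: 7
  H: 12
  Cl: 1
  F: 3
  O: 1
Molecular formula: C7H12ClF3O.
gcd of subscripts (7, 1, 3, 12, 1) = 1, so the empirical formula equals the molecular formula.

C7H12ClF3O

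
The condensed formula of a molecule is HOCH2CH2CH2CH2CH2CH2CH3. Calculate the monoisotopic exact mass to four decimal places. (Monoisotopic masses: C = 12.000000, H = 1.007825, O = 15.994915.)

116.1201

Element totals:
  C: 7
  H: 16
  O: 1
Molecular formula: C7H16O.
  M = 7(12.0) + 16(1.007825) + 15.994915
    = 84.000000 + 16.125200 + 15.994915 = 116.120115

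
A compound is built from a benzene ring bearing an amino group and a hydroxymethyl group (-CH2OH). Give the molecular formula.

Atom tally by fragment:
  benzene ring core → C:6 H:6
  (− 2 ring H displaced by substituents)
  + NH2 → N:1 H:2
  + CH2OH → C:1 H:3 O:1
Element totals:
  C: 7
  H: 9
  N: 1
  O: 1

C7H9NO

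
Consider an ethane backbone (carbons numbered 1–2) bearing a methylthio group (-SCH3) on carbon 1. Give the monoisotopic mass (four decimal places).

76.0347

Atom tally by fragment:
  CH3SCH2 → C:2 H:5 S:1
  CH3 → C:1 H:3
Element totals:
  C: 3
  H: 8
  S: 1
Molecular formula: C3H8S.
  M = 3(12.0) + 8(1.007825) + 31.972071
    = 36.000000 + 8.062600 + 31.972071 = 76.034671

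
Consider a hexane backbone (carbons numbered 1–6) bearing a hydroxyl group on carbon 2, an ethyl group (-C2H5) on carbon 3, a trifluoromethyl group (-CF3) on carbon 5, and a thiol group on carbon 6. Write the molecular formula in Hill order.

C9H17F3OS

Atom tally by fragment:
  CH3 → C:1 H:3
  CH(OH) → C:1 H:2 O:1
  CH(C2H5) → C:3 H:6
  CH2 → C:1 H:2
  CH(CF3) → C:2 H:1 F:3
  CH2SH → C:1 H:3 S:1
Element totals:
  C: 9
  H: 17
  F: 3
  O: 1
  S: 1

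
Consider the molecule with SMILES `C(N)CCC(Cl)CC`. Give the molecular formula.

C6H14ClN

Atom tally by fragment:
  H2NCH2 → C:1 H:4 N:1
  CH2 → C:1 H:2
  CH2 → C:1 H:2
  CH(Cl) → C:1 H:1 Cl:1
  CH2 → C:1 H:2
  CH3 → C:1 H:3
Element totals:
  C: 6
  H: 14
  Cl: 1
  N: 1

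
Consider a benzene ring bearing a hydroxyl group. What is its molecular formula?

Atom tally by fragment:
  benzene ring core → C:6 H:6
  (− 1 ring H displaced by substituents)
  + OH → O:1 H:1
Element totals:
  C: 6
  H: 6
  O: 1

C6H6O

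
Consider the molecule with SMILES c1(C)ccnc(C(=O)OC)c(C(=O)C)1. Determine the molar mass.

Atom tally by fragment:
  pyridine ring core → C:5 H:5 N:1
  (− 3 ring H displaced by substituents)
  + CH3 → C:1 H:3
  + COOCH3 → C:2 H:3 O:2
  + COCH3 → C:2 H:3 O:1
Element totals:
  C: 10
  H: 11
  N: 1
  O: 3
Molecular formula: C10H11NO3.
  M = 10(12.011) + 11(1.008) + 14.007 + 3(15.999)
    = 120.110 + 11.088 + 14.007 + 47.997 = 193.202

193.20 g/mol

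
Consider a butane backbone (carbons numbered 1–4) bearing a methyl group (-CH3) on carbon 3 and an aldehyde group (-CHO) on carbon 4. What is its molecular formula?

C6H12O

Atom tally by fragment:
  CH3 → C:1 H:3
  CH2 → C:1 H:2
  CH(CH3) → C:2 H:4
  CH2CHO → C:2 H:3 O:1
Element totals:
  C: 6
  H: 12
  O: 1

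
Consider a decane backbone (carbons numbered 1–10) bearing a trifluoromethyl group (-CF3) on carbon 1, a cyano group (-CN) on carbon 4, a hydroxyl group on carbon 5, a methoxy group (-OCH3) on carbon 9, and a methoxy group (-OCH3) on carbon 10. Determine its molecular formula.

C14H24F3NO3

Atom tally by fragment:
  F3CCH2 → C:2 H:2 F:3
  CH2 → C:1 H:2
  CH2 → C:1 H:2
  CH(CN) → C:2 H:1 N:1
  CH(OH) → C:1 H:2 O:1
  CH2 → C:1 H:2
  CH2 → C:1 H:2
  CH2 → C:1 H:2
  CH(OCH3) → C:2 H:4 O:1
  CH2OCH3 → C:2 H:5 O:1
Element totals:
  C: 14
  H: 24
  F: 3
  N: 1
  O: 3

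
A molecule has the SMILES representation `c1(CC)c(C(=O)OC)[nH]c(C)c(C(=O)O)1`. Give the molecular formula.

Atom tally by fragment:
  pyrrole ring core → C:4 H:5 N:1
  (− 4 ring H displaced by substituents)
  + C2H5 → C:2 H:5
  + COOCH3 → C:2 H:3 O:2
  + CH3 → C:1 H:3
  + COOH → C:1 H:1 O:2
Element totals:
  C: 10
  H: 13
  N: 1
  O: 4

C10H13NO4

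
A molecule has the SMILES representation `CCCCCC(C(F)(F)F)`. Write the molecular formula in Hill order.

Atom tally by fragment:
  CH3 → C:1 H:3
  CH2 → C:1 H:2
  CH2 → C:1 H:2
  CH2 → C:1 H:2
  CH2 → C:1 H:2
  CH2CF3 → C:2 H:2 F:3
Element totals:
  C: 7
  H: 13
  F: 3

C7H13F3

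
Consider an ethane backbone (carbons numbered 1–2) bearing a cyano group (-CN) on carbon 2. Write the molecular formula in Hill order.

Atom tally by fragment:
  CH3 → C:1 H:3
  CH2CN → C:2 H:2 N:1
Element totals:
  C: 3
  H: 5
  N: 1

C3H5N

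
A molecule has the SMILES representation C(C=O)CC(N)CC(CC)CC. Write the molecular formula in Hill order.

C10H21NO

Atom tally by fragment:
  OHCCH2 → C:2 H:3 O:1
  CH2 → C:1 H:2
  CH(NH2) → C:1 H:3 N:1
  CH2 → C:1 H:2
  CH(C2H5) → C:3 H:6
  CH2 → C:1 H:2
  CH3 → C:1 H:3
Element totals:
  C: 10
  H: 21
  N: 1
  O: 1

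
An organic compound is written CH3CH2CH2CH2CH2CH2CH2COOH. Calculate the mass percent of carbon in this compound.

66.63%

Element totals:
  C: 8
  H: 16
  O: 2
Molecular formula: C8H16O2.
Molar mass = 144.214 g/mol.
Mass from C: 8 × 12.011 = 96.088 g/mol.
%C = 96.088 / 144.214 × 100 = 66.63%.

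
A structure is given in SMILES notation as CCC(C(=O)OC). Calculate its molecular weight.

102.13 g/mol

Atom tally by fragment:
  CH3 → C:1 H:3
  CH2 → C:1 H:2
  CH2COOCH3 → C:3 H:5 O:2
Element totals:
  C: 5
  H: 10
  O: 2
Molecular formula: C5H10O2.
  M = 5(12.011) + 10(1.008) + 2(15.999)
    = 60.055 + 10.080 + 31.998 = 102.133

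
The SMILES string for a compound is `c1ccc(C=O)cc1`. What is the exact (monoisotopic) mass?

106.0419

Atom tally by fragment:
  benzene ring core → C:6 H:6
  (− 1 ring H displaced by substituents)
  + CHO → C:1 H:1 O:1
Element totals:
  C: 7
  H: 6
  O: 1
Molecular formula: C7H6O.
  M = 7(12.0) + 6(1.007825) + 15.994915
    = 84.000000 + 6.046950 + 15.994915 = 106.041865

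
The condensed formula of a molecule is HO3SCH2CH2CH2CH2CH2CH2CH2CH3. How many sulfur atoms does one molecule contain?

1

Atom tally by fragment:
  HO3SCH2 → C:1 H:3 S:1 O:3
  CH2 → C:1 H:2
  CH2 → C:1 H:2
  CH2 → C:1 H:2
  CH2 → C:1 H:2
  CH2 → C:1 H:2
  CH2 → C:1 H:2
  CH3 → C:1 H:3
Element totals:
  C: 8
  H: 18
  O: 3
  S: 1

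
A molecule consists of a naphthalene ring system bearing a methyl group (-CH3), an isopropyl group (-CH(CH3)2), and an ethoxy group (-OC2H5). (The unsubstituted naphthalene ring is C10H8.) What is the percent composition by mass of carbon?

84.16%

Atom tally by fragment:
  naphthalene ring system core → C:10 H:8
  (− 3 ring H displaced by substituents)
  + CH3 → C:1 H:3
  + CH(CH3)2 → C:3 H:7
  + OC2H5 → C:2 H:5 O:1
Element totals:
  C: 16
  H: 20
  O: 1
Molecular formula: C16H20O.
Molar mass = 228.335 g/mol.
Mass from C: 16 × 12.011 = 192.176 g/mol.
%C = 192.176 / 228.335 × 100 = 84.16%.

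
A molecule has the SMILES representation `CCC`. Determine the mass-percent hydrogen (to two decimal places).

Atom tally by fragment:
  CH3 → C:1 H:3
  CH2 → C:1 H:2
  CH3 → C:1 H:3
Element totals:
  C: 3
  H: 8
Molecular formula: C3H8.
Molar mass = 44.097 g/mol.
Mass from H: 8 × 1.008 = 8.064 g/mol.
%H = 8.064 / 44.097 × 100 = 18.29%.

18.29%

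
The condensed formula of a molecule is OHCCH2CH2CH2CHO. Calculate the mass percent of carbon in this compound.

Atom tally by fragment:
  OHCCH2 → C:2 H:3 O:1
  CH2 → C:1 H:2
  CH2CHO → C:2 H:3 O:1
Element totals:
  C: 5
  H: 8
  O: 2
Molecular formula: C5H8O2.
Molar mass = 100.117 g/mol.
Mass from C: 5 × 12.011 = 60.055 g/mol.
%C = 60.055 / 100.117 × 100 = 59.98%.

59.98%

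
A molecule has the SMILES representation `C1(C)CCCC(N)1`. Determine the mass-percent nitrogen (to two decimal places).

Atom tally by fragment:
  cyclopentane ring core → C:5 H:10
  (− 2 ring H displaced by substituents)
  + CH3 → C:1 H:3
  + NH2 → N:1 H:2
Element totals:
  C: 6
  H: 13
  N: 1
Molecular formula: C6H13N.
Molar mass = 99.177 g/mol.
Mass from N: 1 × 14.007 = 14.007 g/mol.
%N = 14.007 / 99.177 × 100 = 14.12%.

14.12%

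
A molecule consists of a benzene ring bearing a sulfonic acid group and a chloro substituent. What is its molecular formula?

Atom tally by fragment:
  benzene ring core → C:6 H:6
  (− 2 ring H displaced by substituents)
  + SO3H → S:1 O:3 H:1
  + Cl → Cl:1
Element totals:
  C: 6
  H: 5
  Cl: 1
  O: 3
  S: 1

C6H5ClO3S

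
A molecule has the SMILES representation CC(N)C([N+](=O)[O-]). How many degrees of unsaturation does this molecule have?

Atom tally by fragment:
  CH3 → C:1 H:3
  CH(NH2) → C:1 H:3 N:1
  CH2NO2 → C:1 H:2 N:1 O:2
Element totals:
  C: 3
  H: 8
  N: 2
  O: 2
Molecular formula: C3H8N2O2.
DoU = (2C + 2 + N − H − X) / 2 = (2·3 + 2 + 2 − 8 − 0) / 2 = 1.

1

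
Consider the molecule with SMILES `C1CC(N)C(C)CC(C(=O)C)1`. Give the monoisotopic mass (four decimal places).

155.1310

Atom tally by fragment:
  cyclohexane ring core → C:6 H:12
  (− 3 ring H displaced by substituents)
  + NH2 → N:1 H:2
  + CH3 → C:1 H:3
  + COCH3 → C:2 H:3 O:1
Element totals:
  C: 9
  H: 17
  N: 1
  O: 1
Molecular formula: C9H17NO.
  M = 9(12.0) + 17(1.007825) + 14.003074 + 15.994915
    = 108.000000 + 17.133025 + 14.003074 + 15.994915 = 155.131014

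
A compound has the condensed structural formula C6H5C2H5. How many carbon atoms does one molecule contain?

8

Atom tally by fragment:
  benzene ring core → C:6 H:6
  (− 1 ring H displaced by substituents)
  + C2H5 → C:2 H:5
Element totals:
  C: 8
  H: 10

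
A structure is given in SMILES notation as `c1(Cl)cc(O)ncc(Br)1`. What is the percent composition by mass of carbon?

28.81%

Atom tally by fragment:
  pyridine ring core → C:5 H:5 N:1
  (− 3 ring H displaced by substituents)
  + Cl → Cl:1
  + OH → O:1 H:1
  + Br → Br:1
Element totals:
  C: 5
  H: 3
  Br: 1
  Cl: 1
  N: 1
  O: 1
Molecular formula: C5H3BrClNO.
Molar mass = 208.439 g/mol.
Mass from C: 5 × 12.011 = 60.055 g/mol.
%C = 60.055 / 208.439 × 100 = 28.81%.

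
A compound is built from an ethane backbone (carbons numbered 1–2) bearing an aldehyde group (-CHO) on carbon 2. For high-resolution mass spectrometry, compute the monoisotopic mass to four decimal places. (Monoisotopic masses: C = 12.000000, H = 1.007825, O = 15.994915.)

Atom tally by fragment:
  CH3 → C:1 H:3
  CH2CHO → C:2 H:3 O:1
Element totals:
  C: 3
  H: 6
  O: 1
Molecular formula: C3H6O.
  M = 3(12.0) + 6(1.007825) + 15.994915
    = 36.000000 + 6.046950 + 15.994915 = 58.041865

58.0419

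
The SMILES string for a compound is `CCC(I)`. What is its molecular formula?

Atom tally by fragment:
  CH3 → C:1 H:3
  CH2 → C:1 H:2
  CH2I → C:1 H:2 I:1
Element totals:
  C: 3
  H: 7
  I: 1

C3H7I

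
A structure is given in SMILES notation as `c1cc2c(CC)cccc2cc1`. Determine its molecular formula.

Atom tally by fragment:
  naphthalene ring system core → C:10 H:8
  (− 1 ring H displaced by substituents)
  + C2H5 → C:2 H:5
Element totals:
  C: 12
  H: 12

C12H12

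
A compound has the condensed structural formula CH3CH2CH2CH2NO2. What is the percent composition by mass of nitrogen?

13.58%

Atom tally by fragment:
  CH3 → C:1 H:3
  CH2 → C:1 H:2
  CH2 → C:1 H:2
  CH2NO2 → C:1 H:2 N:1 O:2
Element totals:
  C: 4
  H: 9
  N: 1
  O: 2
Molecular formula: C4H9NO2.
Molar mass = 103.121 g/mol.
Mass from N: 1 × 14.007 = 14.007 g/mol.
%N = 14.007 / 103.121 × 100 = 13.58%.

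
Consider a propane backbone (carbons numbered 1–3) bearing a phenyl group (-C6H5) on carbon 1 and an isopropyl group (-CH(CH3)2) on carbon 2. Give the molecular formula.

C12H18

Atom tally by fragment:
  C6H5CH2 → C:7 H:7
  CH(CH(CH3)2) → C:4 H:8
  CH3 → C:1 H:3
Element totals:
  C: 12
  H: 18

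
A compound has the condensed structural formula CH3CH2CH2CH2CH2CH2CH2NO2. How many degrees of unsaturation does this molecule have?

1

Atom tally by fragment:
  CH3 → C:1 H:3
  CH2 → C:1 H:2
  CH2 → C:1 H:2
  CH2 → C:1 H:2
  CH2 → C:1 H:2
  CH2 → C:1 H:2
  CH2NO2 → C:1 H:2 N:1 O:2
Element totals:
  C: 7
  H: 15
  N: 1
  O: 2
Molecular formula: C7H15NO2.
DoU = (2C + 2 + N − H − X) / 2 = (2·7 + 2 + 1 − 15 − 0) / 2 = 1.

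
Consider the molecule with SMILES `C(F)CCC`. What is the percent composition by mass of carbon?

Atom tally by fragment:
  FCH2 → C:1 H:2 F:1
  CH2 → C:1 H:2
  CH2 → C:1 H:2
  CH3 → C:1 H:3
Element totals:
  C: 4
  H: 9
  F: 1
Molecular formula: C4H9F.
Molar mass = 76.114 g/mol.
Mass from C: 4 × 12.011 = 48.044 g/mol.
%C = 48.044 / 76.114 × 100 = 63.12%.

63.12%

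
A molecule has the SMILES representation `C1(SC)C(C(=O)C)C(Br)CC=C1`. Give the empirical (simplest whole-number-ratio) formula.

Atom tally by fragment:
  cyclohexene ring core → C:6 H:10
  (− 3 ring H displaced by substituents)
  + SCH3 → C:1 H:3 S:1
  + COCH3 → C:2 H:3 O:1
  + Br → Br:1
Element totals:
  C: 9
  H: 13
  Br: 1
  O: 1
  S: 1
Molecular formula: C9H13BrOS.
gcd of subscripts (1, 9, 13, 1, 1) = 1, so the empirical formula equals the molecular formula.

C9H13BrOS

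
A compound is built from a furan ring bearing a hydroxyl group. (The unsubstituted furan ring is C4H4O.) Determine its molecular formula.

Atom tally by fragment:
  furan ring core → C:4 H:4 O:1
  (− 1 ring H displaced by substituents)
  + OH → O:1 H:1
Element totals:
  C: 4
  H: 4
  O: 2

C4H4O2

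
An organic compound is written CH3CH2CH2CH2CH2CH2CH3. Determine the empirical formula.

Atom tally by fragment:
  CH3 → C:1 H:3
  CH2 → C:1 H:2
  CH2 → C:1 H:2
  CH2 → C:1 H:2
  CH2 → C:1 H:2
  CH2 → C:1 H:2
  CH3 → C:1 H:3
Element totals:
  C: 7
  H: 16
Molecular formula: C7H16.
gcd of subscripts (7, 16) = 1, so the empirical formula equals the molecular formula.

C7H16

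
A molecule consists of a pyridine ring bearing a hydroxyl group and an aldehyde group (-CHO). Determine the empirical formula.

C6H5NO2

Atom tally by fragment:
  pyridine ring core → C:5 H:5 N:1
  (− 2 ring H displaced by substituents)
  + OH → O:1 H:1
  + CHO → C:1 H:1 O:1
Element totals:
  C: 6
  H: 5
  N: 1
  O: 2
Molecular formula: C6H5NO2.
gcd of subscripts (6, 5, 1, 2) = 1, so the empirical formula equals the molecular formula.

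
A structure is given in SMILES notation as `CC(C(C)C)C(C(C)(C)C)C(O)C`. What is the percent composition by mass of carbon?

Atom tally by fragment:
  CH3 → C:1 H:3
  CH(CH(CH3)2) → C:4 H:8
  CH(C(CH3)3) → C:5 H:10
  CH(OH) → C:1 H:2 O:1
  CH3 → C:1 H:3
Element totals:
  C: 12
  H: 26
  O: 1
Molecular formula: C12H26O.
Molar mass = 186.339 g/mol.
Mass from C: 12 × 12.011 = 144.132 g/mol.
%C = 144.132 / 186.339 × 100 = 77.35%.

77.35%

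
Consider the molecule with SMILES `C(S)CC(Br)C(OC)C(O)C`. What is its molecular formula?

C7H15BrO2S

Atom tally by fragment:
  HSCH2 → C:1 H:3 S:1
  CH2 → C:1 H:2
  CH(Br) → C:1 H:1 Br:1
  CH(OCH3) → C:2 H:4 O:1
  CH(OH) → C:1 H:2 O:1
  CH3 → C:1 H:3
Element totals:
  C: 7
  H: 15
  Br: 1
  O: 2
  S: 1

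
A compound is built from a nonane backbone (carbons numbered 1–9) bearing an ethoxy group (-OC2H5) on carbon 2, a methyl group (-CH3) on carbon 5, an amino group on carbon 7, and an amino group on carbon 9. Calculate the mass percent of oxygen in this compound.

7.39%

Atom tally by fragment:
  CH3 → C:1 H:3
  CH(OC2H5) → C:3 H:6 O:1
  CH2 → C:1 H:2
  CH2 → C:1 H:2
  CH(CH3) → C:2 H:4
  CH2 → C:1 H:2
  CH(NH2) → C:1 H:3 N:1
  CH2 → C:1 H:2
  CH2NH2 → C:1 H:4 N:1
Element totals:
  C: 12
  H: 28
  N: 2
  O: 1
Molecular formula: C12H28N2O.
Molar mass = 216.369 g/mol.
Mass from O: 1 × 15.999 = 15.999 g/mol.
%O = 15.999 / 216.369 × 100 = 7.39%.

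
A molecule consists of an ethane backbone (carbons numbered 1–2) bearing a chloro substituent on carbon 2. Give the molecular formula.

Atom tally by fragment:
  CH3 → C:1 H:3
  CH2Cl → C:1 H:2 Cl:1
Element totals:
  C: 2
  H: 5
  Cl: 1

C2H5Cl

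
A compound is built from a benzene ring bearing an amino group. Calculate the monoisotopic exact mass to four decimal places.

93.0578

Atom tally by fragment:
  benzene ring core → C:6 H:6
  (− 1 ring H displaced by substituents)
  + NH2 → N:1 H:2
Element totals:
  C: 6
  H: 7
  N: 1
Molecular formula: C6H7N.
  M = 6(12.0) + 7(1.007825) + 14.003074
    = 72.000000 + 7.054775 + 14.003074 = 93.057849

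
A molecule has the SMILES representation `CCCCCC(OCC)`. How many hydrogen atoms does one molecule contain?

Atom tally by fragment:
  CH3 → C:1 H:3
  CH2 → C:1 H:2
  CH2 → C:1 H:2
  CH2 → C:1 H:2
  CH2 → C:1 H:2
  CH2OC2H5 → C:3 H:7 O:1
Element totals:
  C: 8
  H: 18
  O: 1

18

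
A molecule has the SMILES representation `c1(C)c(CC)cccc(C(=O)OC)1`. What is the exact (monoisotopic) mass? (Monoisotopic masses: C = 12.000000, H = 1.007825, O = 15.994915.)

178.0994

Atom tally by fragment:
  benzene ring core → C:6 H:6
  (− 3 ring H displaced by substituents)
  + CH3 → C:1 H:3
  + C2H5 → C:2 H:5
  + COOCH3 → C:2 H:3 O:2
Element totals:
  C: 11
  H: 14
  O: 2
Molecular formula: C11H14O2.
  M = 11(12.0) + 14(1.007825) + 2(15.994915)
    = 132.000000 + 14.109550 + 31.989830 = 178.099380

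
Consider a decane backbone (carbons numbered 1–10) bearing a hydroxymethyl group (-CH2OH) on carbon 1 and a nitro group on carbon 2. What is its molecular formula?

C11H23NO3

Atom tally by fragment:
  HOCH2CH2 → C:2 H:5 O:1
  CH(NO2) → C:1 H:1 N:1 O:2
  CH2 → C:1 H:2
  CH2 → C:1 H:2
  CH2 → C:1 H:2
  CH2 → C:1 H:2
  CH2 → C:1 H:2
  CH2 → C:1 H:2
  CH2 → C:1 H:2
  CH3 → C:1 H:3
Element totals:
  C: 11
  H: 23
  N: 1
  O: 3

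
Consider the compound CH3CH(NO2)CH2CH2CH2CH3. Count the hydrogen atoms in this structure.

13

Atom tally by fragment:
  CH3 → C:1 H:3
  CH(NO2) → C:1 H:1 N:1 O:2
  CH2 → C:1 H:2
  CH2 → C:1 H:2
  CH2 → C:1 H:2
  CH3 → C:1 H:3
Element totals:
  C: 6
  H: 13
  N: 1
  O: 2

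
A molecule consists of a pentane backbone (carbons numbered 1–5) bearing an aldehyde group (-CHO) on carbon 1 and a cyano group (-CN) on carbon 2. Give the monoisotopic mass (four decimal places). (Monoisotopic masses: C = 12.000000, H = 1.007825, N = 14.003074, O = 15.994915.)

Atom tally by fragment:
  OHCCH2 → C:2 H:3 O:1
  CH(CN) → C:2 H:1 N:1
  CH2 → C:1 H:2
  CH2 → C:1 H:2
  CH3 → C:1 H:3
Element totals:
  C: 7
  H: 11
  N: 1
  O: 1
Molecular formula: C7H11NO.
  M = 7(12.0) + 11(1.007825) + 14.003074 + 15.994915
    = 84.000000 + 11.086075 + 14.003074 + 15.994915 = 125.084064

125.0841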